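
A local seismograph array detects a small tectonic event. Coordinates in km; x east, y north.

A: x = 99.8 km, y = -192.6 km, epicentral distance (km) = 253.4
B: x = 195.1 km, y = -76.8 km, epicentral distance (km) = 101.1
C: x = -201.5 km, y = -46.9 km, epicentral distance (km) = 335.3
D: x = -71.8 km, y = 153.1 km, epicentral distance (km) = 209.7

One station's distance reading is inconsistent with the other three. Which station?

B

Solve using three stations at a time. Using A, C, D (subtract circle equations pairwise → linear system) gives (x, y) ≈ (116.2, 60.3).
Distances from that point to each station vs reported:
  A: calculated 253.4 vs reported 253.4 → residual 0.0 km
  B: calculated 158.1 vs reported 101.1 → residual 57.0 km
  C: calculated 335.3 vs reported 335.3 → residual 0.0 km
  D: calculated 209.7 vs reported 209.7 → residual 0.0 km
A, C, D are mutually consistent (residuals ≈ 0); B is off by 57.0 km.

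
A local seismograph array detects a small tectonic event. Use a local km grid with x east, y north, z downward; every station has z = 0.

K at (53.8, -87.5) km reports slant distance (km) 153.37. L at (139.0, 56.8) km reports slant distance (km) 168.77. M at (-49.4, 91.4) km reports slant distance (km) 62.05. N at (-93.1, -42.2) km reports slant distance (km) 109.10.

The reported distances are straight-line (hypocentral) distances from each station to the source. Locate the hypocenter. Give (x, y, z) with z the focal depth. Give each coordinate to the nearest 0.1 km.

Each station gives a sphere (x−x_i)² + (y−y_i)² + z² = d_i² (stations at z=0).
Subtracting the K sphere from L and M: z² cancels, leaving linear equations in x and y:
170.4 x + 288.6 y = 7035.59
-206.4 x + 357.8 y = 19915.78
Solving: x ≈ -26.800, y ≈ 40.202 km (keep extra digits for the depth step; rounded: -26.8, 40.2).
Then from the K sphere: z² = 153.37² − (x − 53.8)² − (y + 87.5)² with x = -26.800, y = 40.202, so z ≈ 26.799 ≈ 26.8 km.

x ≈ -26.8 km, y ≈ 40.2 km, depth ≈ 26.8 km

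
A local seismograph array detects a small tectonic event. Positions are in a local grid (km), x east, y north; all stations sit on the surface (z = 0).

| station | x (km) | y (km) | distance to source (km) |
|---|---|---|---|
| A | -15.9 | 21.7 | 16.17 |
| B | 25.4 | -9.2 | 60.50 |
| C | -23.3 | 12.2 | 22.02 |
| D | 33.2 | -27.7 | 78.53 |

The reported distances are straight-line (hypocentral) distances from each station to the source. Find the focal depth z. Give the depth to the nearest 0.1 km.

z ≈ 14.1 km

Each station gives a sphere (x−x_i)² + (y−y_i)² + z² = d_i² (stations at z=0).
Subtracting the A sphere from B and C: z² cancels, leaving linear equations in x and y:
82.6 x − 61.8 y = -3392.68
-14.8 x − 19.0 y = -255.38
Solving: x ≈ -19.596, y ≈ 28.706 km (keep extra digits for the depth step; rounded: -19.6, 28.7).
Then from the A sphere: z² = 16.17² − (x + 15.9)² − (y − 21.7)² with x = -19.596, y = 28.706, so z ≈ 14.097 ≈ 14.1 km.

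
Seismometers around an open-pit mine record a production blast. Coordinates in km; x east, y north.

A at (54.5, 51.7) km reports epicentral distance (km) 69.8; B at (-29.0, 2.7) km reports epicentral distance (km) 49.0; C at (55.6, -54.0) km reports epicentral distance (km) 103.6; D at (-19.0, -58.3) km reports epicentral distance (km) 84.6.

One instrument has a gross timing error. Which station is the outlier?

B

Solve using three stations at a time. Using A, C, D (subtract circle equations pairwise → linear system) gives (x, y) ≈ (-10.4, 25.9).
Distances from that point to each station vs reported:
  A: calculated 69.8 vs reported 69.8 → residual 0.0 km
  B: calculated 29.7 vs reported 49.0 → residual 19.3 km
  C: calculated 103.6 vs reported 103.6 → residual 0.0 km
  D: calculated 84.6 vs reported 84.6 → residual 0.0 km
A, C, D are mutually consistent (residuals ≈ 0); B is off by 19.3 km.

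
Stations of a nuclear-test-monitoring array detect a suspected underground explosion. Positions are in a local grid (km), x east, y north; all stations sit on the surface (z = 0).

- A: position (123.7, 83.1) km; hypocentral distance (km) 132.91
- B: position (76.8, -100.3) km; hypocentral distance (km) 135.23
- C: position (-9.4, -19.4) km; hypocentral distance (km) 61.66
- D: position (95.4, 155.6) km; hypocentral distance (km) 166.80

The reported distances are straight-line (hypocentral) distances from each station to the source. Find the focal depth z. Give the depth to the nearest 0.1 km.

Each station gives a sphere (x−x_i)² + (y−y_i)² + z² = d_i² (stations at z=0).
Subtracting the A sphere from B and C: z² cancels, leaving linear equations in x and y:
-93.8 x − 366.8 y = -6871.05
-266.2 x − 205.0 y = -7879.47
Solving: x ≈ 18.895, y ≈ 13.900 km (keep extra digits for the depth step; rounded: 18.9, 13.9).
Then from the A sphere: z² = 132.91² − (x − 123.7)² − (y − 83.1)² with x = 18.895, y = 13.900, so z ≈ 43.501 ≈ 43.5 km.

43.5 km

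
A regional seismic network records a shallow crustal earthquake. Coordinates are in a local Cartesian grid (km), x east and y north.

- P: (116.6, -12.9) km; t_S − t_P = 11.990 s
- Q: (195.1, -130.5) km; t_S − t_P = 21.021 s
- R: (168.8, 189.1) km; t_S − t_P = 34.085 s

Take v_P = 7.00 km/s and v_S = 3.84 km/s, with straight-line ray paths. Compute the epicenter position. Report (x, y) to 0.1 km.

Distance from S−P lag: d = Δt · v_P v_S / (v_P − v_S) = Δt · (7.00·3.84)/(7.00−3.84) ≈ 8.5063·Δt.
So d_P = 101.99, d_Q = 178.81, d_R = 289.94 km.
Circle about each station: (x − 116.6)² + (y + 12.9)² = 101.99²; (x − 195.1)² + (y + 130.5)² = 178.81²; (x − 168.8)² + (y − 189.1)² = 289.94².
Subtracting the P equation from the Q and R equations removes the quadratic terms:
157.0 x − 235.2 y = 19761.23
104.4 x + 404.0 y = -23172.96
Solving the 2×2 system: x ≈ 28.8, y ≈ -64.8 km.
Check against P (with the unrounded x, y): √((x − 116.6)²+(y + 12.9)²) = 102.00 ≈ 101.99 km. ✓

28.8 km east, -64.8 km north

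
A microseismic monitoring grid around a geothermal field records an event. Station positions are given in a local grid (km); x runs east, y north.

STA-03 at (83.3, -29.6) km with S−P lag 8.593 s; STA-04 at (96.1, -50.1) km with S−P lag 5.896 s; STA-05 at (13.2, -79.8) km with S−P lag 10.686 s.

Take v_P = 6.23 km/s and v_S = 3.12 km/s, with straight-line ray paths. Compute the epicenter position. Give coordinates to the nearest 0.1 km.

79.9 km east, -83.2 km north

Distance from S−P lag: d = Δt · v_P v_S / (v_P − v_S) = Δt · (6.23·3.12)/(6.23−3.12) ≈ 6.2500·Δt.
So d_STA-03 = 53.71, d_STA-04 = 36.85, d_STA-05 = 66.79 km.
Circle about each station: (x − 83.3)² + (y + 29.6)² = 53.71²; (x − 96.1)² + (y + 50.1)² = 36.85²; (x − 13.2)² + (y + 79.8)² = 66.79².
Subtracting the STA-03 equation from the STA-04 and STA-05 equations removes the quadratic terms:
25.6 x − 41.0 y = 5457.01
-140.2 x − 100.4 y = -2848.91
Solving the 2×2 system: x ≈ 79.9, y ≈ -83.2 km.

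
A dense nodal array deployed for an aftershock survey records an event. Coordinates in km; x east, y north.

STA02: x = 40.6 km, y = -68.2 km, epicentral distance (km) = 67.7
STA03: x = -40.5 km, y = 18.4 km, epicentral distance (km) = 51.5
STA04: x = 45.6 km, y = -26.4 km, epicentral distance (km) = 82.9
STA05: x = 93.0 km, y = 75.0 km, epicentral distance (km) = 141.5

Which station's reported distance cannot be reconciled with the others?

STA04

Solve using three stations at a time. Using STA02, STA03, STA05 (subtract circle equations pairwise → linear system) gives (x, y) ≈ (-9.4, -22.6).
Distances from that point to each station vs reported:
  STA02: calculated 67.7 vs reported 67.7 → residual 0.0 km
  STA03: calculated 51.5 vs reported 51.5 → residual 0.0 km
  STA04: calculated 55.1 vs reported 82.9 → residual 27.8 km
  STA05: calculated 141.5 vs reported 141.5 → residual 0.0 km
STA02, STA03, STA05 are mutually consistent (residuals ≈ 0); STA04 is off by 27.8 km.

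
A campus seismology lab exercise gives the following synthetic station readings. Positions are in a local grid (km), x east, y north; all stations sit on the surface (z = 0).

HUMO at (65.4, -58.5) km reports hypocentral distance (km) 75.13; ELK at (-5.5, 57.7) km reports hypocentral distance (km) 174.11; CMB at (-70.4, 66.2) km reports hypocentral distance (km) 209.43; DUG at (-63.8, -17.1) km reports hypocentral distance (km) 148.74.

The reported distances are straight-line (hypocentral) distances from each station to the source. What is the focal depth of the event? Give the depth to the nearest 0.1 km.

Each station gives a sphere (x−x_i)² + (y−y_i)² + z² = d_i² (stations at z=0).
Subtracting the HUMO sphere from ELK and CMB: z² cancels, leaving linear equations in x and y:
-141.8 x + 232.4 y = -29009.65
-271.6 x + 249.4 y = -36577.22
Solving: x ≈ 45.597, y ≈ -97.005 km (keep extra digits for the depth step; rounded: 45.6, -97.0).
Then from the HUMO sphere: z² = 75.13² − (x − 65.4)² − (y + 58.5)² with x = 45.597, y = -97.005, so z ≈ 61.398 ≈ 61.4 km.

z ≈ 61.4 km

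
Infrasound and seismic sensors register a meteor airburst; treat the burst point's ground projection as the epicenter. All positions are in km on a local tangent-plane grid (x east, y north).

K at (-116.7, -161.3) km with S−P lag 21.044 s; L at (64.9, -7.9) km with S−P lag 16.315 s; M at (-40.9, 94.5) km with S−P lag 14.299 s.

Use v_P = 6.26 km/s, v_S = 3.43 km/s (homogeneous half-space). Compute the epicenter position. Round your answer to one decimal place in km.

Distance from S−P lag: d = Δt · v_P v_S / (v_P − v_S) = Δt · (6.26·3.43)/(6.26−3.43) ≈ 7.5872·Δt.
So d_K = 159.67, d_L = 123.79, d_M = 108.49 km.
Circle about each station: (x + 116.7)² + (y + 161.3)² = 159.67²; (x − 64.9)² + (y + 7.9)² = 123.79²; (x + 40.9)² + (y − 94.5)² = 108.49².
Subtracting the K equation from the L and M equations removes the quadratic terms:
363.2 x + 306.8 y = -25191.62
151.6 x + 511.6 y = -15309.09
Solving the 2×2 system: x ≈ -58.8, y ≈ -12.5 km.

x ≈ -58.8 km, y ≈ -12.5 km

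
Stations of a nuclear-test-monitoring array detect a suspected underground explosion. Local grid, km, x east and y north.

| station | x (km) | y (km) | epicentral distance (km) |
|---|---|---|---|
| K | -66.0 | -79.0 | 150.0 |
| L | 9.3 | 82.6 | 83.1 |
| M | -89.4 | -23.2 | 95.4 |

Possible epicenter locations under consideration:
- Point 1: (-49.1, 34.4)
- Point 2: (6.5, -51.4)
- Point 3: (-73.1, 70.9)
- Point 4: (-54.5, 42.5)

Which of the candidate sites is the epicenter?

Point 3

For each candidate, compare |candidate − station| to the reported distance:
Point 1: residuals K 35.3, L 7.4, M 25.1 → max 35.3 km
Point 2: residuals K 72.4, L 50.9, M 4.6 → max 72.4 km
Point 3: residuals K 0.1, L 0.1, M 0.1 → max 0.1 km
Point 4: residuals K 28.0, L 7.7, M 21.0 → max 28.0 km
Only Point 3 has all residuals ≈ 0.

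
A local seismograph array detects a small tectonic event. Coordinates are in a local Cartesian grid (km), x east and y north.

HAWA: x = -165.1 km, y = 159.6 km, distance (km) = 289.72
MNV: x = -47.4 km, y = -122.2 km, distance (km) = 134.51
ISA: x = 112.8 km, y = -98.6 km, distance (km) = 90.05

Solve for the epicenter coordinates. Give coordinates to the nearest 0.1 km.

Circle about each station: (x + 165.1)² + (y − 159.6)² = 289.72²; (x + 47.4)² + (y + 122.2)² = 134.51²; (x − 112.8)² + (y + 98.6)² = 90.05².
Subtracting pairs of circle equations eliminates x²+y² and gives linear equations (the radical axes):
235.4 x − 563.6 y = 30294.17
555.8 x − 516.4 y = 45544.31
Solving the 2×2 system: x ≈ 52.3, y ≈ -31.9 km.

x ≈ 52.3 km, y ≈ -31.9 km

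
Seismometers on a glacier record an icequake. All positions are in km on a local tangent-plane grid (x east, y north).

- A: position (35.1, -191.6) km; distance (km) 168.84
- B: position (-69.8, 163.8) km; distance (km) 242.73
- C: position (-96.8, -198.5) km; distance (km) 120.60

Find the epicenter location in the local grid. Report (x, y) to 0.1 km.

Circle about each station: (x − 35.1)² + (y + 191.6)² = 168.84²; (x + 69.8)² + (y − 163.8)² = 242.73²; (x + 96.8)² + (y + 198.5)² = 120.60².
Subtracting pairs of circle equations eliminates x²+y² and gives linear equations (the radical axes):
-209.8 x + 710.8 y = -36651.00
-263.8 x − 13.8 y = 24792.51
Solving the 2×2 system: x ≈ -89.9, y ≈ -78.1 km.
Check against A (with the unrounded x, y): √((x − 35.1)²+(y + 191.6)²) = 168.84 ≈ 168.84 km. ✓

-89.9 km east, -78.1 km north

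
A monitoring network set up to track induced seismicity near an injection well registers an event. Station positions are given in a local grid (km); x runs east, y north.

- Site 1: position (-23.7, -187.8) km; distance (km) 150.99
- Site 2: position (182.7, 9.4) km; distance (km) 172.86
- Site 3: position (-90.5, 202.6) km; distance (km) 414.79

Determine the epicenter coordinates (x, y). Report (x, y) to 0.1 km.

x ≈ 123.2 km, y ≈ -152.9 km

Circle about each station: (x + 23.7)² + (y + 187.8)² = 150.99²; (x − 182.7)² + (y − 9.4)² = 172.86²; (x + 90.5)² + (y − 202.6)² = 414.79².
Subtracting the Site 1 equation from the Site 2 and Site 3 equations removes the quadratic terms:
412.8 x + 394.4 y = -9445.48
-133.6 x + 780.8 y = -135846.28
Solving the 2×2 system: x ≈ 123.2, y ≈ -152.9 km.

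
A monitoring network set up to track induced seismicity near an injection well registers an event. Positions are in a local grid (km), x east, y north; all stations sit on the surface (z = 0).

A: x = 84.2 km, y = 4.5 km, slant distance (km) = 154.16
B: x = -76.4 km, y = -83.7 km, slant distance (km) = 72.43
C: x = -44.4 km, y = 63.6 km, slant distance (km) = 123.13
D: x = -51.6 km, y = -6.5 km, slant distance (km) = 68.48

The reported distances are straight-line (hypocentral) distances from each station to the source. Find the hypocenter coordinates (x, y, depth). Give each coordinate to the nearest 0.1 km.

x ≈ -50.3 km, y ≈ -45.9 km, depth ≈ 56.0 km

Each station gives a sphere (x−x_i)² + (y−y_i)² + z² = d_i² (stations at z=0).
Subtracting the A sphere from B and C: z² cancels, leaving linear equations in x and y:
-321.2 x − 176.4 y = 24251.96
-257.2 x + 118.2 y = 7510.74
Solving: x ≈ -50.296, y ≈ -45.900 km (keep extra digits for the depth step; rounded: -50.3, -45.9).
Then from the A sphere: z² = 154.16² − (x − 84.2)² − (y − 4.5)² with x = -50.296, y = -45.900, so z ≈ 56.000 ≈ 56.0 km.
Check against D (with the unrounded solution): distance 68.48 ≈ 68.48 km. ✓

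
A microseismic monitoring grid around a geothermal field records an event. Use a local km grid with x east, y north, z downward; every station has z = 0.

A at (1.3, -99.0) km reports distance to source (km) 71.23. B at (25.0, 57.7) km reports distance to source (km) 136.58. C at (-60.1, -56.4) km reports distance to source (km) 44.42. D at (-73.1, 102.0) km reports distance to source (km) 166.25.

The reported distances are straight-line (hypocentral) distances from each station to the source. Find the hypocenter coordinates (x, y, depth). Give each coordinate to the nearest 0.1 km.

(-39.6, -56.0, 39.4)

Each station gives a sphere (x−x_i)² + (y−y_i)² + z² = d_i² (stations at z=0).
Subtracting the A sphere from B and C: z² cancels, leaving linear equations in x and y:
47.4 x + 313.4 y = -19428.78
-122.8 x + 85.2 y = 90.86
Solving: x ≈ -39.597, y ≈ -56.005 km (keep extra digits for the depth step; rounded: -39.6, -56.0).
Then from the A sphere: z² = 71.23² − (x − 1.3)² − (y + 99.0)² with x = -39.597, y = -56.005, so z ≈ 39.403 ≈ 39.4 km.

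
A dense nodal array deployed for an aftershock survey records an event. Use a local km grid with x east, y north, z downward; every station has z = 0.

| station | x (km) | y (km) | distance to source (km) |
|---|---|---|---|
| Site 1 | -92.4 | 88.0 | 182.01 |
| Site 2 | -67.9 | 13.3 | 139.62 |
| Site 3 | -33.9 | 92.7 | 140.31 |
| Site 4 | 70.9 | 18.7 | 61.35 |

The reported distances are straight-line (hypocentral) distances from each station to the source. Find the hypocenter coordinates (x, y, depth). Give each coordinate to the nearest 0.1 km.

x ≈ 58.6 km, y ≈ 4.9 km, depth ≈ 58.5 km

Each station gives a sphere (x−x_i)² + (y−y_i)² + z² = d_i² (stations at z=0).
Subtracting the Site 1 sphere from Site 2 and Site 3: z² cancels, leaving linear equations in x and y:
49.0 x − 149.4 y = 2139.44
117.0 x + 9.4 y = 6901.48
Solving: x ≈ 58.594, y ≈ 4.897 km (keep extra digits for the depth step; rounded: 58.6, 4.9).
Then from the Site 1 sphere: z² = 182.01² − (x + 92.4)² − (y − 88.0)² with x = 58.594, y = 4.897, so z ≈ 58.501 ≈ 58.5 km.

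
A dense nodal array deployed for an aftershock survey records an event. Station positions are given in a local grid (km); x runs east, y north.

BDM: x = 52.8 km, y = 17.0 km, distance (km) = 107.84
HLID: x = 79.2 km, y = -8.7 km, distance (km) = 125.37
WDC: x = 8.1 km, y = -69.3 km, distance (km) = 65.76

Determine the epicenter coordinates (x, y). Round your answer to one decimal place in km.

Circle about each station: (x − 52.8)² + (y − 17.0)² = 107.84²; (x − 79.2)² + (y + 8.7)² = 125.37²; (x − 8.1)² + (y + 69.3)² = 65.76².
Subtracting the BDM equation from the HLID and WDC equations removes the quadratic terms:
52.8 x − 51.4 y = -816.68
-89.4 x − 172.6 y = 9096.35
Solving the 2×2 system: x ≈ -44.4, y ≈ -29.7 km.

(-44.4, -29.7)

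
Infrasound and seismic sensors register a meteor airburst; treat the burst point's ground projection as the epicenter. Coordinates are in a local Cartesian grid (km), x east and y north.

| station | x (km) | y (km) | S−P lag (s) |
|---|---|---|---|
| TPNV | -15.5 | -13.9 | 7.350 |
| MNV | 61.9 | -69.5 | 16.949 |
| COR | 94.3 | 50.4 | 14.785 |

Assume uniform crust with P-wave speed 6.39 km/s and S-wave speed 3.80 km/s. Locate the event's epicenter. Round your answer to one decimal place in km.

Distance from S−P lag: d = Δt · v_P v_S / (v_P − v_S) = Δt · (6.39·3.80)/(6.39−3.80) ≈ 9.3753·Δt.
So d_TPNV = 68.91, d_MNV = 158.90, d_COR = 138.61 km.
Circle about each station: (x + 15.5)² + (y + 13.9)² = 68.91²; (x − 61.9)² + (y + 69.5)² = 158.90²; (x − 94.3)² + (y − 50.4)² = 138.61².
Subtracting the TPNV equation from the MNV and COR equations removes the quadratic terms:
154.8 x − 111.2 y = -12272.22
219.6 x + 128.6 y = -3464.95
Solving the 2×2 system: x ≈ -44.3, y ≈ 48.7 km.

x ≈ -44.3 km, y ≈ 48.7 km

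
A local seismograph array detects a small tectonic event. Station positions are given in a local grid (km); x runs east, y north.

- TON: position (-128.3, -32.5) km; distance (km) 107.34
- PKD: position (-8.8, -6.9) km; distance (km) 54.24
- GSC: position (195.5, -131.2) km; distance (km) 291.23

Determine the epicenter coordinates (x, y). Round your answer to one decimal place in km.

x ≈ -44.2 km, y ≈ 34.2 km

Circle about each station: (x + 128.3)² + (y + 32.5)² = 107.34²; (x + 8.8)² + (y + 6.9)² = 54.24²; (x − 195.5)² + (y + 131.2)² = 291.23².
Subtracting the TON equation from the PKD and GSC equations removes the quadratic terms:
239.0 x + 51.2 y = -8812.19
647.6 x − 197.4 y = -35376.49
Solving the 2×2 system: x ≈ -44.2, y ≈ 34.2 km.
Check against TON (with the unrounded x, y): √((x + 128.3)²+(y + 32.5)²) = 107.35 ≈ 107.34 km. ✓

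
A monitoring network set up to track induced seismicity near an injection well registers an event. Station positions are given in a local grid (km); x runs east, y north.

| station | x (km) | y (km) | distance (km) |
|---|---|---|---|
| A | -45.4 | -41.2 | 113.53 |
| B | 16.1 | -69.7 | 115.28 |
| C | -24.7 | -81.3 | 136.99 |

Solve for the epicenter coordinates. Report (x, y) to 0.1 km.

(28.6, 44.9)

Circle about each station: (x + 45.4)² + (y + 41.2)² = 113.53²; (x − 16.1)² + (y + 69.7)² = 115.28²; (x + 24.7)² + (y + 81.3)² = 136.99².
Subtracting the A equation from the B and C equations removes the quadratic terms:
123.0 x − 57.0 y = 958.28
41.4 x − 80.2 y = -2416.02
Solving the 2×2 system: x ≈ 28.6, y ≈ 44.9 km.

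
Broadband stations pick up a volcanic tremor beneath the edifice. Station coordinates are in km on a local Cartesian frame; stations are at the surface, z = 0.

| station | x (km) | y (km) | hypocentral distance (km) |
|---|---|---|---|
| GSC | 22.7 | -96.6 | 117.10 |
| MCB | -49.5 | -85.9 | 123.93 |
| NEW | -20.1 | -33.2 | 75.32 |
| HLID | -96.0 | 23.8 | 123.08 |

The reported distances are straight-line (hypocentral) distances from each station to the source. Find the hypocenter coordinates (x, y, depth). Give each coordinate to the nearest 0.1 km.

(12.4, 6.0, 55.5)

Each station gives a sphere (x−x_i)² + (y−y_i)² + z² = d_i² (stations at z=0).
Subtracting the GSC sphere from MCB and NEW: z² cancels, leaving linear equations in x and y:
-144.4 x + 21.4 y = -1664.02
-85.6 x + 126.8 y = -301.29
Solving: x ≈ 12.414, y ≈ 6.004 km (keep extra digits for the depth step; rounded: 12.4, 6.0).
Then from the GSC sphere: z² = 117.10² − (x − 22.7)² − (y + 96.6)² with x = 12.414, y = 6.004, so z ≈ 55.489 ≈ 55.5 km.
Check against HLID (with the unrounded solution): distance 123.08 ≈ 123.08 km. ✓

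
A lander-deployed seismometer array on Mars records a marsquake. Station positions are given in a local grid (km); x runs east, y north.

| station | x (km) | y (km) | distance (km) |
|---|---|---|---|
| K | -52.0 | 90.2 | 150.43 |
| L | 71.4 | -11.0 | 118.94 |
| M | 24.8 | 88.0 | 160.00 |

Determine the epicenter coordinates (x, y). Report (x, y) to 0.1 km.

x ≈ -37.2 km, y ≈ -59.5 km

Circle about each station: (x + 52.0)² + (y − 90.2)² = 150.43²; (x − 71.4)² + (y + 11.0)² = 118.94²; (x − 24.8)² + (y − 88.0)² = 160.00².
Subtracting the K equation from the L and M equations removes the quadratic terms:
246.8 x − 202.4 y = 2861.38
153.6 x − 4.4 y = -5451.82
Solving the 2×2 system: x ≈ -37.2, y ≈ -59.5 km.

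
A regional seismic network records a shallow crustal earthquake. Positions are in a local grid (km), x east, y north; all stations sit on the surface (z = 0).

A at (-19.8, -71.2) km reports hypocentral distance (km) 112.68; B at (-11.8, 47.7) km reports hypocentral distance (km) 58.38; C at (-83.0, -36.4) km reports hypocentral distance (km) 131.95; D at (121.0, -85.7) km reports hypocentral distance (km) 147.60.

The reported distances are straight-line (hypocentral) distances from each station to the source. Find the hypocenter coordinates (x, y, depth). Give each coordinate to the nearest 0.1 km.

Each station gives a sphere (x−x_i)² + (y−y_i)² + z² = d_i² (stations at z=0).
Subtracting the A sphere from B and C: z² cancels, leaving linear equations in x and y:
16.0 x + 237.8 y = 6241.61
-126.4 x + 69.6 y = -1961.54
Solving: x ≈ 28.900, y ≈ 24.303 km (keep extra digits for the depth step; rounded: 28.9, 24.3).
Then from the A sphere: z² = 112.68² − (x + 19.8)² − (y + 71.2)² with x = 28.900, y = 24.303, so z ≈ 34.703 ≈ 34.7 km.

x ≈ 28.9 km, y ≈ 24.3 km, depth ≈ 34.7 km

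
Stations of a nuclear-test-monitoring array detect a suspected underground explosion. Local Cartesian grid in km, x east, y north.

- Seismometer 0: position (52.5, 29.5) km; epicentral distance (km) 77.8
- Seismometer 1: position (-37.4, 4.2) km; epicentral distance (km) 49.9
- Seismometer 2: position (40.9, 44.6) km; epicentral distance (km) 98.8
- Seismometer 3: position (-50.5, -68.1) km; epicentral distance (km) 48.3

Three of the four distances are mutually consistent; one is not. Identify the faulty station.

Seismometer 0

Solve using three stations at a time. Using Seismometer 1, Seismometer 2, Seismometer 3 (subtract circle equations pairwise → linear system) gives (x, y) ≈ (-12.1, -38.8).
Distances from that point to each station vs reported:
  Seismometer 0: calculated 94.0 vs reported 77.8 → residual 16.2 km
  Seismometer 1: calculated 49.9 vs reported 49.9 → residual 0.0 km
  Seismometer 2: calculated 98.8 vs reported 98.8 → residual 0.0 km
  Seismometer 3: calculated 48.3 vs reported 48.3 → residual 0.0 km
Seismometer 1, Seismometer 2, Seismometer 3 are mutually consistent (residuals ≈ 0); Seismometer 0 is off by 16.2 km.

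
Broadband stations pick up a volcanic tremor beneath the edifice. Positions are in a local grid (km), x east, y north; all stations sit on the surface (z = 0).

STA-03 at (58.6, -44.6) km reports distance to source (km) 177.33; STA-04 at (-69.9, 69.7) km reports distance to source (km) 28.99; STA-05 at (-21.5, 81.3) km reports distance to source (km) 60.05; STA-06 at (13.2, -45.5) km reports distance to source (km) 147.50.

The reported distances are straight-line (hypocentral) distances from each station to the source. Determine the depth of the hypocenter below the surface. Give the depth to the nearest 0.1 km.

28.8 km

Each station gives a sphere (x−x_i)² + (y−y_i)² + z² = d_i² (stations at z=0).
Subtracting the STA-03 sphere from STA-04 and STA-05: z² cancels, leaving linear equations in x and y:
-257.0 x + 228.6 y = 34926.49
-160.2 x + 251.8 y = 29488.75
Solving: x ≈ -73.097, y ≈ 70.606 km (keep extra digits for the depth step; rounded: -73.1, 70.6).
Then from the STA-03 sphere: z² = 177.33² − (x − 58.6)² − (y + 44.6)² with x = -73.097, y = 70.606, so z ≈ 28.799 ≈ 28.8 km.
Check against STA-06 (with the unrounded solution): distance 147.50 ≈ 147.50 km. ✓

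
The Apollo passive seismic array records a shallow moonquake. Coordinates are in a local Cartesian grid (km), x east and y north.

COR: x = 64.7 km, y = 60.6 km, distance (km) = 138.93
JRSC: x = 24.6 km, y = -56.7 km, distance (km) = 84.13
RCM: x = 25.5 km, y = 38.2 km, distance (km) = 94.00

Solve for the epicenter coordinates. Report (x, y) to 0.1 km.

(-50.0, -17.8)

Circle about each station: (x − 64.7)² + (y − 60.6)² = 138.93²; (x − 24.6)² + (y + 56.7)² = 84.13²; (x − 25.5)² + (y − 38.2)² = 94.00².
Subtracting the COR equation from the JRSC and RCM equations removes the quadratic terms:
-80.2 x − 234.6 y = 8185.29
-78.4 x − 44.8 y = 4716.58
Solving the 2×2 system: x ≈ -50.0, y ≈ -17.8 km.
Check against COR (with the unrounded x, y): √((x − 64.7)²+(y − 60.6)²) = 138.93 ≈ 138.93 km. ✓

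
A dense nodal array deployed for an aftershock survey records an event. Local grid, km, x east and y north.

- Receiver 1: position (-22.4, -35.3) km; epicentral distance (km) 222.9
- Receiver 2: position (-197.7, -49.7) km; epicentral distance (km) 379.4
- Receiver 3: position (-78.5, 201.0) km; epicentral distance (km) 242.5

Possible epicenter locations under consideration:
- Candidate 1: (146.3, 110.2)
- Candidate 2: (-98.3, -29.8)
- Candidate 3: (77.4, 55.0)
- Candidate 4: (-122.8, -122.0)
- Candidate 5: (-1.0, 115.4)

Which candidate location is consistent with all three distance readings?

For each candidate, compare |candidate − station| to the reported distance:
Candidate 1: residuals Receiver 1 0.1, Receiver 2 0.1, Receiver 3 0.1 → max 0.1 km
Candidate 2: residuals Receiver 1 146.8, Receiver 2 278.0, Receiver 3 10.9 → max 278.0 km
Candidate 3: residuals Receiver 1 88.3, Receiver 2 85.0, Receiver 3 28.9 → max 88.3 km
Candidate 4: residuals Receiver 1 90.2, Receiver 2 275.3, Receiver 3 83.5 → max 275.3 km
Candidate 5: residuals Receiver 1 70.7, Receiver 2 122.6, Receiver 3 127.0 → max 127.0 km
Only Candidate 1 has all residuals ≈ 0.

Candidate 1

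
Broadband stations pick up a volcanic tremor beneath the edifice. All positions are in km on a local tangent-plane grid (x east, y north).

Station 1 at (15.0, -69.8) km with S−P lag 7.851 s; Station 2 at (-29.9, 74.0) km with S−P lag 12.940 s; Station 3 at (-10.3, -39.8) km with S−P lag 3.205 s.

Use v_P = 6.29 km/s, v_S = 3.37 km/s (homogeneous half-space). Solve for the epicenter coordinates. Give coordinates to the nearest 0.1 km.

(-6.2, -16.9)

Distance from S−P lag: d = Δt · v_P v_S / (v_P − v_S) = Δt · (6.29·3.37)/(6.29−3.37) ≈ 7.2593·Δt.
So d_Station 1 = 56.99, d_Station 2 = 93.94, d_Station 3 = 23.27 km.
Circle about each station: (x − 15.0)² + (y + 69.8)² = 56.99²; (x + 29.9)² + (y − 74.0)² = 93.94²; (x + 10.3)² + (y + 39.8)² = 23.27².
Subtracting pairs of circle equations eliminates x²+y² and gives linear equations (the radical axes):
-89.8 x + 287.6 y = -4303.89
-50.6 x + 60.0 y = -700.54
Solving the 2×2 system: x ≈ -6.2, y ≈ -16.9 km.
Check against Station 1 (with the unrounded x, y): √((x − 15.0)²+(y + 69.8)²) = 56.99 ≈ 56.99 km. ✓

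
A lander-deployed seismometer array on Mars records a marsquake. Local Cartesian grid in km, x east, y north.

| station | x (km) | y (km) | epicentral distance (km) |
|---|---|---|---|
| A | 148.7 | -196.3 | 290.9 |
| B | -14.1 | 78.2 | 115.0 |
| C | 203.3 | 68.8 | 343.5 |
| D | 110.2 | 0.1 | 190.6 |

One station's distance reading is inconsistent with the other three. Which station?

C

Solve using three stations at a time. Using A, B, D (subtract circle equations pairwise → linear system) gives (x, y) ≈ (-79.6, -16.1).
Distances from that point to each station vs reported:
  A: calculated 290.8 vs reported 290.9 → residual 0.1 km
  B: calculated 114.9 vs reported 115.0 → residual 0.1 km
  C: calculated 295.4 vs reported 343.5 → residual 48.1 km
  D: calculated 190.5 vs reported 190.6 → residual 0.1 km
A, B, D are mutually consistent (residuals ≈ 0); C is off by 48.1 km.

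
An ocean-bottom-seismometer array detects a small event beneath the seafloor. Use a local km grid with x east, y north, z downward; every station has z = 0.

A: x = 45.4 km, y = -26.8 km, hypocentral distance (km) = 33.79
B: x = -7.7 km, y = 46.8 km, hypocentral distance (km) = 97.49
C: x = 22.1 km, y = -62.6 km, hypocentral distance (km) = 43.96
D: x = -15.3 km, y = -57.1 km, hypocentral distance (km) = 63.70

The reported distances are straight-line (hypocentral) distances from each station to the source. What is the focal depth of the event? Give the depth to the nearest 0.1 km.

Each station gives a sphere (x−x_i)² + (y−y_i)² + z² = d_i² (stations at z=0).
Subtracting the A sphere from B and C: z² cancels, leaving linear equations in x and y:
-106.2 x + 147.2 y = -8892.41
-46.6 x − 71.6 y = 837.05
Solving: x ≈ 35.502, y ≈ -34.797 km (keep extra digits for the depth step; rounded: 35.5, -34.8).
Then from the A sphere: z² = 33.79² − (x − 45.4)² − (y + 26.8)² with x = 35.502, y = -34.797, so z ≈ 31.302 ≈ 31.3 km.

31.3 km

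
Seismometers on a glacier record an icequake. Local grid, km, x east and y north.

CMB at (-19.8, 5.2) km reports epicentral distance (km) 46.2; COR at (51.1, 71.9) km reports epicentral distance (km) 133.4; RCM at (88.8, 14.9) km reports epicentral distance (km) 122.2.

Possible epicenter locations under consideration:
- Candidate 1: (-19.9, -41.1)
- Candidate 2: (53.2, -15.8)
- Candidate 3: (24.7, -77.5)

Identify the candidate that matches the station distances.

Candidate 1

For each candidate, compare |candidate − station| to the reported distance:
Candidate 1: residuals CMB 0.1, COR 0.1, RCM 0.1 → max 0.1 km
Candidate 2: residuals CMB 29.8, COR 45.7, RCM 75.2 → max 75.2 km
Candidate 3: residuals CMB 47.7, COR 18.3, RCM 9.7 → max 47.7 km
Only Candidate 1 has all residuals ≈ 0.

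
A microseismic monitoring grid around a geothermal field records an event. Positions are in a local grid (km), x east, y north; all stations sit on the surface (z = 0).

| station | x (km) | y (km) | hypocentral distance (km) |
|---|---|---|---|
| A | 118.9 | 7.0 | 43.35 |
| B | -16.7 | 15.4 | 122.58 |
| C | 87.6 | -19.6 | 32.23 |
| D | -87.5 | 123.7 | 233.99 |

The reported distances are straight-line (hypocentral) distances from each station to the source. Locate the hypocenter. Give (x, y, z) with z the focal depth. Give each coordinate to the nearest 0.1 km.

Each station gives a sphere (x−x_i)² + (y−y_i)² + z² = d_i² (stations at z=0).
Subtracting the A sphere from B and C: z² cancels, leaving linear equations in x and y:
-271.2 x + 16.8 y = -26816.79
-62.6 x − 53.2 y = -5287.84
Solving: x ≈ 97.903, y ≈ -15.806 km (keep extra digits for the depth step; rounded: 97.9, -15.8).
Then from the A sphere: z² = 43.35² − (x − 118.9)² − (y − 7.0)² with x = 97.903, y = -15.806, so z ≈ 30.302 ≈ 30.3 km.

(97.9, -15.8, 30.3)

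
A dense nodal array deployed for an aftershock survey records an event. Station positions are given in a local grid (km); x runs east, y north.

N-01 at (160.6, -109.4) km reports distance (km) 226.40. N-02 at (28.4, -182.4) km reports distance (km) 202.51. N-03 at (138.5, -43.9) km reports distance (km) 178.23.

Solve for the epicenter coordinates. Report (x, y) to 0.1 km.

-31.0 km east, 11.2 km north

Circle about each station: (x − 160.6)² + (y + 109.4)² = 226.40²; (x − 28.4)² + (y + 182.4)² = 202.51²; (x − 138.5)² + (y + 43.9)² = 178.23².
Subtracting the N-01 equation from the N-02 and N-03 equations removes the quadratic terms:
-264.4 x − 146.0 y = 6562.26
-44.2 x + 131.0 y = 2839.77
Solving the 2×2 system: x ≈ -31.0, y ≈ 11.2 km.
Check against N-01 (with the unrounded x, y): √((x − 160.6)²+(y + 109.4)²) = 226.41 ≈ 226.40 km. ✓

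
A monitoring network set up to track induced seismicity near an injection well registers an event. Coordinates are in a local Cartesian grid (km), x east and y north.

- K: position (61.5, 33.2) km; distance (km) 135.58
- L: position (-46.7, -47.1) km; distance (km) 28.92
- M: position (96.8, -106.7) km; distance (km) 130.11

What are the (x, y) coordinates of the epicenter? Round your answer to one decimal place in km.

Circle about each station: (x − 61.5)² + (y − 33.2)² = 135.58²; (x + 46.7)² + (y + 47.1)² = 28.92²; (x − 96.8)² + (y + 106.7)² = 130.11².
Subtracting pairs of circle equations eliminates x²+y² and gives linear equations (the radical axes):
-216.4 x − 160.6 y = 17060.38
70.6 x − 279.8 y = 17323.96
Solving the 2×2 system: x ≈ -27.7, y ≈ -68.9 km.
Check against K (with the unrounded x, y): √((x − 61.5)²+(y − 33.2)²) = 135.58 ≈ 135.58 km. ✓

-27.7 km east, -68.9 km north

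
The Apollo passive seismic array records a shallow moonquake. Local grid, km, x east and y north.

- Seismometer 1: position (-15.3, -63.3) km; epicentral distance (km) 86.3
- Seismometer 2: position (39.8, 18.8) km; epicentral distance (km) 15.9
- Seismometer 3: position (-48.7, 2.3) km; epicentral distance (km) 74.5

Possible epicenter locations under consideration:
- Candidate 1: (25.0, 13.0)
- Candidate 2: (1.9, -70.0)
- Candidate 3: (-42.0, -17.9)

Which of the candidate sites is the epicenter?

Candidate 1

For each candidate, compare |candidate − station| to the reported distance:
Candidate 1: residuals Seismometer 1 0.0, Seismometer 2 0.0, Seismometer 3 0.0 → max 0.0 km
Candidate 2: residuals Seismometer 1 67.8, Seismometer 2 80.6, Seismometer 3 13.7 → max 80.6 km
Candidate 3: residuals Seismometer 1 33.6, Seismometer 2 73.8, Seismometer 3 53.2 → max 73.8 km
Only Candidate 1 has all residuals ≈ 0.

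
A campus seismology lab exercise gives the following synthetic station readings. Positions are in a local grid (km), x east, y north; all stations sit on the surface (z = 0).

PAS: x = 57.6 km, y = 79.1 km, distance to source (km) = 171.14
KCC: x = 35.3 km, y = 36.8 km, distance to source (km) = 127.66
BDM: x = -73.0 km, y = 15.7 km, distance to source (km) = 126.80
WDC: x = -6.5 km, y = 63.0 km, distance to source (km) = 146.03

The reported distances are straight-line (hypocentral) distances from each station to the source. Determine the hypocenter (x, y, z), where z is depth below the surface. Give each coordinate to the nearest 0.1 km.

(-1.0, -70.6, 58.7)

Each station gives a sphere (x−x_i)² + (y−y_i)² + z² = d_i² (stations at z=0).
Subtracting the PAS sphere from KCC and BDM: z² cancels, leaving linear equations in x and y:
-44.6 x − 84.6 y = 6017.58
-261.2 x − 126.8 y = 9211.58
Solving: x ≈ -0.990, y ≈ -70.608 km (keep extra digits for the depth step; rounded: -1.0, -70.6).
Then from the PAS sphere: z² = 171.14² − (x − 57.6)² − (y − 79.1)² with x = -0.990, y = -70.608, so z ≈ 58.682 ≈ 58.7 km.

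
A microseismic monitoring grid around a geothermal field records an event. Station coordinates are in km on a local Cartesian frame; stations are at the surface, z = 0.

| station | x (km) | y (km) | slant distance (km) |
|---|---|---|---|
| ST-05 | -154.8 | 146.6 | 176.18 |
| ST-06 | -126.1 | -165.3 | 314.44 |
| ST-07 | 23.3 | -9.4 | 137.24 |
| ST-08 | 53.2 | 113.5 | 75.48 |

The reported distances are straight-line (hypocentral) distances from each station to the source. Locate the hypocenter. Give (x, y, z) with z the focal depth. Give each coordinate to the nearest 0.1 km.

Each station gives a sphere (x−x_i)² + (y−y_i)² + z² = d_i² (stations at z=0).
Subtracting the ST-05 sphere from ST-06 and ST-07: z² cancels, leaving linear equations in x and y:
57.4 x − 623.8 y = -70062.42
356.2 x − 312.0 y = -32618.78
Solving: x ≈ 7.401, y ≈ 112.997 km (keep extra digits for the depth step; rounded: 7.4, 113.0).
Then from the ST-05 sphere: z² = 176.18² − (x + 154.8)² − (y − 146.6)² with x = 7.401, y = 112.997, so z ≈ 60.009 ≈ 60.0 km.
Check against ST-08 (with the unrounded solution): distance 75.49 ≈ 75.48 km. ✓

x ≈ 7.4 km, y ≈ 113.0 km, depth ≈ 60.0 km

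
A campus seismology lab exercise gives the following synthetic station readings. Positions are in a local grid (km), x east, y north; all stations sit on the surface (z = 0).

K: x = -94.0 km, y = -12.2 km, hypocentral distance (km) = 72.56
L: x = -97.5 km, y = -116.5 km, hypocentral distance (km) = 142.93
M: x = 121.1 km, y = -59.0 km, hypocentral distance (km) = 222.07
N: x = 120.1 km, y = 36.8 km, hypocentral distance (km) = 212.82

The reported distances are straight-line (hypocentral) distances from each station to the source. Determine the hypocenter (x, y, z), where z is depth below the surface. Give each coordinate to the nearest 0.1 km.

(-79.4, 7.8, 68.2)

Each station gives a sphere (x−x_i)² + (y−y_i)² + z² = d_i² (stations at z=0).
Subtracting the K sphere from L and M: z² cancels, leaving linear equations in x and y:
-7.0 x − 208.6 y = -1070.37
430.2 x − 93.6 y = -34888.76
Solving: x ≈ -79.403, y ≈ 7.796 km (keep extra digits for the depth step; rounded: -79.4, 7.8).
Then from the K sphere: z² = 72.56² − (x + 94.0)² − (y + 12.2)² with x = -79.403, y = 7.796, so z ≈ 68.206 ≈ 68.2 km.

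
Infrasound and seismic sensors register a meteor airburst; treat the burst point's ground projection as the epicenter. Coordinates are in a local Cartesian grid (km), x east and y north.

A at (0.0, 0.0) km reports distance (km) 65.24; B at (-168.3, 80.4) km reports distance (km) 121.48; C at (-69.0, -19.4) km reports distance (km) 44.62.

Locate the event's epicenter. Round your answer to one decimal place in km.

Circle about each station: x² + y² = 65.24²; (x + 168.3)² + (y − 80.4)² = 121.48²; (x + 69.0)² + (y + 19.4)² = 44.62².
Subtracting the A equation from the B and C equations removes the quadratic terms:
-336.6 x + 160.8 y = 24287.92
-138.0 x − 38.8 y = 7402.67
Solving the 2×2 system: x ≈ -60.5, y ≈ 24.4 km.

x ≈ -60.5 km, y ≈ 24.4 km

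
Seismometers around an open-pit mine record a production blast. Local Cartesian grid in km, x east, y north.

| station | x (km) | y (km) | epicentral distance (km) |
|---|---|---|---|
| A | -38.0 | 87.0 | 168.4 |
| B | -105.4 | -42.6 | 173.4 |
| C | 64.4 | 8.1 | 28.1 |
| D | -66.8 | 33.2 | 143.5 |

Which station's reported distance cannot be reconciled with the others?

Solve using three stations at a time. Using B, C, D (subtract circle equations pairwise → linear system) gives (x, y) ≈ (66.5, -19.9).
Distances from that point to each station vs reported:
  A: calculated 149.5 vs reported 168.4 → residual 18.9 km
  B: calculated 173.4 vs reported 173.4 → residual 0.0 km
  C: calculated 28.1 vs reported 28.1 → residual 0.0 km
  D: calculated 143.5 vs reported 143.5 → residual 0.0 km
B, C, D are mutually consistent (residuals ≈ 0); A is off by 18.9 km.

A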